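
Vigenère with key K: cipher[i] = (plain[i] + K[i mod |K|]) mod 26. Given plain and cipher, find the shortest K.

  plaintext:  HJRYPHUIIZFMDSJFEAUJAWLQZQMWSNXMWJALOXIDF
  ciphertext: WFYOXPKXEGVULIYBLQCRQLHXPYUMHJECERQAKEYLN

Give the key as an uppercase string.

  i= 0: W-H = 15 → P
  i= 1: F-J = 22 → W
  i= 2: Y-R =  7 → H
  i= 3: O-Y = 16 → Q
  i= 4: X-P =  8 → I
  i= 5: P-H =  8 → I
  i= 6: K-U = 16 → Q
  i= 7: X-I = 15 → P
  i= 8: E-I = 22 → W
  i= 9: G-Z =  7 → H
  i=10: V-F = 16 → Q
  i=11: U-M =  8 → I
  i=12: L-D =  8 → I
  i=13: I-S = 16 → Q
  i=14: Y-J = 15 → P
  i=15: B-F = 22 → W
  i=16: L-E =  7 → H
  i=17: Q-A = 16 → Q
  i=18: C-U =  8 → I
  i=19: R-J =  8 → I
  i=20: Q-A = 16 → Q
  i=21: L-W = 15 → P
  i=22: H-L = 22 → W
  i=23: X-Q =  7 → H
  i=24: P-Z = 16 → Q
  i=25: Y-Q =  8 → I
  i=26: U-M =  8 → I
  i=27: M-W = 16 → Q
  i=28: H-S = 15 → P
  i=29: J-N = 22 → W
  i=30: E-X =  7 → H
  i=31: C-M = 16 → Q
  i=32: E-W =  8 → I
  i=33: R-J =  8 → I
  i=34: Q-A = 16 → Q
  i=35: A-L = 15 → P
  i=36: K-O = 22 → W
  i=37: E-X =  7 → H
  i=38: Y-I = 16 → Q
  i=39: L-D =  8 → I
  i=40: N-F =  8 → I
  shifts repeat with period 7: PWHQIIQ

PWHQIIQ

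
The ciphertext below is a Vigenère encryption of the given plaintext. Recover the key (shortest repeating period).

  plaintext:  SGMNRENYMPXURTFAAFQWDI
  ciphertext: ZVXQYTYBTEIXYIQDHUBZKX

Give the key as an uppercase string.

  i= 0: Z-S =  7 → H
  i= 1: V-G = 15 → P
  i= 2: X-M = 11 → L
  i= 3: Q-N =  3 → D
  i= 4: Y-R =  7 → H
  i= 5: T-E = 15 → P
  i= 6: Y-N = 11 → L
  i= 7: B-Y =  3 → D
  i= 8: T-M =  7 → H
  i= 9: E-P = 15 → P
  i=10: I-X = 11 → L
  i=11: X-U =  3 → D
  i=12: Y-R =  7 → H
  i=13: I-T = 15 → P
  i=14: Q-F = 11 → L
  i=15: D-A =  3 → D
  i=16: H-A =  7 → H
  i=17: U-F = 15 → P
  i=18: B-Q = 11 → L
  i=19: Z-W =  3 → D
  i=20: K-D =  7 → H
  i=21: X-I = 15 → P
  shifts repeat with period 4: HPLD

HPLD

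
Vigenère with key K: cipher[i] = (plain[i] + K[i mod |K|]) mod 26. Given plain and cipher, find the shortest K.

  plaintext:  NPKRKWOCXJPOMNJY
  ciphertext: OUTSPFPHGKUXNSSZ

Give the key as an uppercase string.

  i= 0: O-N =  1 → B
  i= 1: U-P =  5 → F
  i= 2: T-K =  9 → J
  i= 3: S-R =  1 → B
  i= 4: P-K =  5 → F
  i= 5: F-W =  9 → J
  i= 6: P-O =  1 → B
  i= 7: H-C =  5 → F
  i= 8: G-X =  9 → J
  i= 9: K-J =  1 → B
  i=10: U-P =  5 → F
  i=11: X-O =  9 → J
  i=12: N-M =  1 → B
  i=13: S-N =  5 → F
  i=14: S-J =  9 → J
  i=15: Z-Y =  1 → B
  shifts repeat with period 3: BFJ

BFJ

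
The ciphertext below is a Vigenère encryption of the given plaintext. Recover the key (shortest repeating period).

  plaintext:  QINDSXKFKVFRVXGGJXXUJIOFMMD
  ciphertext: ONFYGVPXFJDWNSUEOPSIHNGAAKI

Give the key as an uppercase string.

  i= 0: O-Q = 24 → Y
  i= 1: N-I =  5 → F
  i= 2: F-N = 18 → S
  i= 3: Y-D = 21 → V
  i= 4: G-S = 14 → O
  i= 5: V-X = 24 → Y
  i= 6: P-K =  5 → F
  i= 7: X-F = 18 → S
  i= 8: F-K = 21 → V
  i= 9: J-V = 14 → O
  i=10: D-F = 24 → Y
  i=11: W-R =  5 → F
  i=12: N-V = 18 → S
  i=13: S-X = 21 → V
  i=14: U-G = 14 → O
  i=15: E-G = 24 → Y
  i=16: O-J =  5 → F
  i=17: P-X = 18 → S
  i=18: S-X = 21 → V
  i=19: I-U = 14 → O
  i=20: H-J = 24 → Y
  i=21: N-I =  5 → F
  i=22: G-O = 18 → S
  i=23: A-F = 21 → V
  i=24: A-M = 14 → O
  i=25: K-M = 24 → Y
  i=26: I-D =  5 → F
  shifts repeat with period 5: YFSVO

YFSVO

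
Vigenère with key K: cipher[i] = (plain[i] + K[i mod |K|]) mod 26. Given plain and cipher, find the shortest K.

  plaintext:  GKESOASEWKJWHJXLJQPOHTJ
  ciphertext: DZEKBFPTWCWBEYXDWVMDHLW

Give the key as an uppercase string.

  i= 0: D-G = 23 → X
  i= 1: Z-K = 15 → P
  i= 2: E-E =  0 → A
  i= 3: K-S = 18 → S
  i= 4: B-O = 13 → N
  i= 5: F-A =  5 → F
  i= 6: P-S = 23 → X
  i= 7: T-E = 15 → P
  i= 8: W-W =  0 → A
  i= 9: C-K = 18 → S
  i=10: W-J = 13 → N
  i=11: B-W =  5 → F
  i=12: E-H = 23 → X
  i=13: Y-J = 15 → P
  i=14: X-X =  0 → A
  i=15: D-L = 18 → S
  i=16: W-J = 13 → N
  i=17: V-Q =  5 → F
  i=18: M-P = 23 → X
  i=19: D-O = 15 → P
  i=20: H-H =  0 → A
  i=21: L-T = 18 → S
  i=22: W-J = 13 → N
  shifts repeat with period 6: XPASNF

XPASNF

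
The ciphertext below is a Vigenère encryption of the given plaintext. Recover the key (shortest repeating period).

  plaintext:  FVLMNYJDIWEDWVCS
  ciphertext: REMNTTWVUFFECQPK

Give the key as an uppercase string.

MJBBGVNS

  i= 0: R-F = 12 → M
  i= 1: E-V =  9 → J
  i= 2: M-L =  1 → B
  i= 3: N-M =  1 → B
  i= 4: T-N =  6 → G
  i= 5: T-Y = 21 → V
  i= 6: W-J = 13 → N
  i= 7: V-D = 18 → S
  i= 8: U-I = 12 → M
  i= 9: F-W =  9 → J
  i=10: F-E =  1 → B
  i=11: E-D =  1 → B
  i=12: C-W =  6 → G
  i=13: Q-V = 21 → V
  i=14: P-C = 13 → N
  i=15: K-S = 18 → S
  shifts repeat with period 8: MJBBGVNS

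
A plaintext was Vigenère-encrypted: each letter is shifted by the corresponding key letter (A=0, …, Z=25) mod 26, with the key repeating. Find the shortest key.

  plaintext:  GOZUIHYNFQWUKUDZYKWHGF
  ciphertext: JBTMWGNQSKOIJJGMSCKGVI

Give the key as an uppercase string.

  i= 0: J-G =  3 → D
  i= 1: B-O = 13 → N
  i= 2: T-Z = 20 → U
  i= 3: M-U = 18 → S
  i= 4: W-I = 14 → O
  i= 5: G-H = 25 → Z
  i= 6: N-Y = 15 → P
  i= 7: Q-N =  3 → D
  i= 8: S-F = 13 → N
  i= 9: K-Q = 20 → U
  i=10: O-W = 18 → S
  i=11: I-U = 14 → O
  i=12: J-K = 25 → Z
  i=13: J-U = 15 → P
  i=14: G-D =  3 → D
  i=15: M-Z = 13 → N
  i=16: S-Y = 20 → U
  i=17: C-K = 18 → S
  i=18: K-W = 14 → O
  i=19: G-H = 25 → Z
  i=20: V-G = 15 → P
  i=21: I-F =  3 → D
  shifts repeat with period 7: DNUSOZP

DNUSOZP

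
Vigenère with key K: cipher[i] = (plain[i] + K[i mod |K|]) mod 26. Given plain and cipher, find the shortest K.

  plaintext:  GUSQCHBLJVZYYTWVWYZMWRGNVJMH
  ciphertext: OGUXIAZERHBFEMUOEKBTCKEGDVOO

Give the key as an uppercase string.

IMCHGTYT

  i= 0: O-G =  8 → I
  i= 1: G-U = 12 → M
  i= 2: U-S =  2 → C
  i= 3: X-Q =  7 → H
  i= 4: I-C =  6 → G
  i= 5: A-H = 19 → T
  i= 6: Z-B = 24 → Y
  i= 7: E-L = 19 → T
  i= 8: R-J =  8 → I
  i= 9: H-V = 12 → M
  i=10: B-Z =  2 → C
  i=11: F-Y =  7 → H
  i=12: E-Y =  6 → G
  i=13: M-T = 19 → T
  i=14: U-W = 24 → Y
  i=15: O-V = 19 → T
  i=16: E-W =  8 → I
  i=17: K-Y = 12 → M
  i=18: B-Z =  2 → C
  i=19: T-M =  7 → H
  i=20: C-W =  6 → G
  i=21: K-R = 19 → T
  i=22: E-G = 24 → Y
  i=23: G-N = 19 → T
  i=24: D-V =  8 → I
  i=25: V-J = 12 → M
  i=26: O-M =  2 → C
  i=27: O-H =  7 → H
  shifts repeat with period 8: IMCHGTYT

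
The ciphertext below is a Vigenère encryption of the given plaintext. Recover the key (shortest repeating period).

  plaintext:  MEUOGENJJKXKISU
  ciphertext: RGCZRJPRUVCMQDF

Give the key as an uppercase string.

FCILL

  i= 0: R-M =  5 → F
  i= 1: G-E =  2 → C
  i= 2: C-U =  8 → I
  i= 3: Z-O = 11 → L
  i= 4: R-G = 11 → L
  i= 5: J-E =  5 → F
  i= 6: P-N =  2 → C
  i= 7: R-J =  8 → I
  i= 8: U-J = 11 → L
  i= 9: V-K = 11 → L
  i=10: C-X =  5 → F
  i=11: M-K =  2 → C
  i=12: Q-I =  8 → I
  i=13: D-S = 11 → L
  i=14: F-U = 11 → L
  shifts repeat with period 5: FCILL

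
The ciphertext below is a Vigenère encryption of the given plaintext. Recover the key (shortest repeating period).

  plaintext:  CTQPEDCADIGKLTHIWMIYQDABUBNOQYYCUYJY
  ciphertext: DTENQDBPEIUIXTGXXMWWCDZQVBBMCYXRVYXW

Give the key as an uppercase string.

BAOYMAZP

  i= 0: D-C =  1 → B
  i= 1: T-T =  0 → A
  i= 2: E-Q = 14 → O
  i= 3: N-P = 24 → Y
  i= 4: Q-E = 12 → M
  i= 5: D-D =  0 → A
  i= 6: B-C = 25 → Z
  i= 7: P-A = 15 → P
  i= 8: E-D =  1 → B
  i= 9: I-I =  0 → A
  i=10: U-G = 14 → O
  i=11: I-K = 24 → Y
  i=12: X-L = 12 → M
  i=13: T-T =  0 → A
  i=14: G-H = 25 → Z
  i=15: X-I = 15 → P
  i=16: X-W =  1 → B
  i=17: M-M =  0 → A
  i=18: W-I = 14 → O
  i=19: W-Y = 24 → Y
  i=20: C-Q = 12 → M
  i=21: D-D =  0 → A
  i=22: Z-A = 25 → Z
  i=23: Q-B = 15 → P
  i=24: V-U =  1 → B
  i=25: B-B =  0 → A
  i=26: B-N = 14 → O
  i=27: M-O = 24 → Y
  i=28: C-Q = 12 → M
  i=29: Y-Y =  0 → A
  i=30: X-Y = 25 → Z
  i=31: R-C = 15 → P
  i=32: V-U =  1 → B
  i=33: Y-Y =  0 → A
  i=34: X-J = 14 → O
  i=35: W-Y = 24 → Y
  shifts repeat with period 8: BAOYMAZP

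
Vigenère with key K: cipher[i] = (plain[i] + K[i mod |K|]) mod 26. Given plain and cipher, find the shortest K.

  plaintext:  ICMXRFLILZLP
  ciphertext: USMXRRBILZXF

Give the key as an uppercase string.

  i= 0: U-I = 12 → M
  i= 1: S-C = 16 → Q
  i= 2: M-M =  0 → A
  i= 3: X-X =  0 → A
  i= 4: R-R =  0 → A
  i= 5: R-F = 12 → M
  i= 6: B-L = 16 → Q
  i= 7: I-I =  0 → A
  i= 8: L-L =  0 → A
  i= 9: Z-Z =  0 → A
  i=10: X-L = 12 → M
  i=11: F-P = 16 → Q
  shifts repeat with period 5: MQAAA

MQAAA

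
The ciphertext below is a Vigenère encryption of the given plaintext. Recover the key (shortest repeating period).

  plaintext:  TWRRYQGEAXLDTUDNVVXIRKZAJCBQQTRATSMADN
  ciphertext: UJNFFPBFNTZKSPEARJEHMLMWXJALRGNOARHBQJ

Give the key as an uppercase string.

BNWOHZV

  i= 0: U-T =  1 → B
  i= 1: J-W = 13 → N
  i= 2: N-R = 22 → W
  i= 3: F-R = 14 → O
  i= 4: F-Y =  7 → H
  i= 5: P-Q = 25 → Z
  i= 6: B-G = 21 → V
  i= 7: F-E =  1 → B
  i= 8: N-A = 13 → N
  i= 9: T-X = 22 → W
  i=10: Z-L = 14 → O
  i=11: K-D =  7 → H
  i=12: S-T = 25 → Z
  i=13: P-U = 21 → V
  i=14: E-D =  1 → B
  i=15: A-N = 13 → N
  i=16: R-V = 22 → W
  i=17: J-V = 14 → O
  i=18: E-X =  7 → H
  i=19: H-I = 25 → Z
  i=20: M-R = 21 → V
  i=21: L-K =  1 → B
  i=22: M-Z = 13 → N
  i=23: W-A = 22 → W
  i=24: X-J = 14 → O
  i=25: J-C =  7 → H
  i=26: A-B = 25 → Z
  i=27: L-Q = 21 → V
  i=28: R-Q =  1 → B
  i=29: G-T = 13 → N
  i=30: N-R = 22 → W
  i=31: O-A = 14 → O
  i=32: A-T =  7 → H
  i=33: R-S = 25 → Z
  i=34: H-M = 21 → V
  i=35: B-A =  1 → B
  i=36: Q-D = 13 → N
  i=37: J-N = 22 → W
  shifts repeat with period 7: BNWOHZV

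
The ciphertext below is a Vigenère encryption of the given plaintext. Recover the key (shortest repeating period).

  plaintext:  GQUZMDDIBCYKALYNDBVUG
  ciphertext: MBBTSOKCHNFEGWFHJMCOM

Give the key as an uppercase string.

  i= 0: M-G =  6 → G
  i= 1: B-Q = 11 → L
  i= 2: B-U =  7 → H
  i= 3: T-Z = 20 → U
  i= 4: S-M =  6 → G
  i= 5: O-D = 11 → L
  i= 6: K-D =  7 → H
  i= 7: C-I = 20 → U
  i= 8: H-B =  6 → G
  i= 9: N-C = 11 → L
  i=10: F-Y =  7 → H
  i=11: E-K = 20 → U
  i=12: G-A =  6 → G
  i=13: W-L = 11 → L
  i=14: F-Y =  7 → H
  i=15: H-N = 20 → U
  i=16: J-D =  6 → G
  i=17: M-B = 11 → L
  i=18: C-V =  7 → H
  i=19: O-U = 20 → U
  i=20: M-G =  6 → G
  shifts repeat with period 4: GLHU

GLHU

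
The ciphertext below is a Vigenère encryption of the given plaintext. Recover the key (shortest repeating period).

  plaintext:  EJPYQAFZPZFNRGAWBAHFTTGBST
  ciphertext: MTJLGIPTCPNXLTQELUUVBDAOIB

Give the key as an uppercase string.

  i= 0: M-E =  8 → I
  i= 1: T-J = 10 → K
  i= 2: J-P = 20 → U
  i= 3: L-Y = 13 → N
  i= 4: G-Q = 16 → Q
  i= 5: I-A =  8 → I
  i= 6: P-F = 10 → K
  i= 7: T-Z = 20 → U
  i= 8: C-P = 13 → N
  i= 9: P-Z = 16 → Q
  i=10: N-F =  8 → I
  i=11: X-N = 10 → K
  i=12: L-R = 20 → U
  i=13: T-G = 13 → N
  i=14: Q-A = 16 → Q
  i=15: E-W =  8 → I
  i=16: L-B = 10 → K
  i=17: U-A = 20 → U
  i=18: U-H = 13 → N
  i=19: V-F = 16 → Q
  i=20: B-T =  8 → I
  i=21: D-T = 10 → K
  i=22: A-G = 20 → U
  i=23: O-B = 13 → N
  i=24: I-S = 16 → Q
  i=25: B-T =  8 → I
  shifts repeat with period 5: IKUNQ

IKUNQ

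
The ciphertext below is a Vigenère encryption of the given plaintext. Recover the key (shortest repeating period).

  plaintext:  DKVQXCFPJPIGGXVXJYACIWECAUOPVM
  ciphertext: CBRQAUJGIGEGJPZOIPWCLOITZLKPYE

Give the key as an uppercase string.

  i= 0: C-D = 25 → Z
  i= 1: B-K = 17 → R
  i= 2: R-V = 22 → W
  i= 3: Q-Q =  0 → A
  i= 4: A-X =  3 → D
  i= 5: U-C = 18 → S
  i= 6: J-F =  4 → E
  i= 7: G-P = 17 → R
  i= 8: I-J = 25 → Z
  i= 9: G-P = 17 → R
  i=10: E-I = 22 → W
  i=11: G-G =  0 → A
  i=12: J-G =  3 → D
  i=13: P-X = 18 → S
  i=14: Z-V =  4 → E
  i=15: O-X = 17 → R
  i=16: I-J = 25 → Z
  i=17: P-Y = 17 → R
  i=18: W-A = 22 → W
  i=19: C-C =  0 → A
  i=20: L-I =  3 → D
  i=21: O-W = 18 → S
  i=22: I-E =  4 → E
  i=23: T-C = 17 → R
  i=24: Z-A = 25 → Z
  i=25: L-U = 17 → R
  i=26: K-O = 22 → W
  i=27: P-P =  0 → A
  i=28: Y-V =  3 → D
  i=29: E-M = 18 → S
  shifts repeat with period 8: ZRWADSER

ZRWADSER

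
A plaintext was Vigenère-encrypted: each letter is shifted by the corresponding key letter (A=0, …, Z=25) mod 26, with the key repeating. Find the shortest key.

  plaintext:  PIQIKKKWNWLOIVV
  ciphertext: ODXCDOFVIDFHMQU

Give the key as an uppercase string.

ZVHUTEV

  i= 0: O-P = 25 → Z
  i= 1: D-I = 21 → V
  i= 2: X-Q =  7 → H
  i= 3: C-I = 20 → U
  i= 4: D-K = 19 → T
  i= 5: O-K =  4 → E
  i= 6: F-K = 21 → V
  i= 7: V-W = 25 → Z
  i= 8: I-N = 21 → V
  i= 9: D-W =  7 → H
  i=10: F-L = 20 → U
  i=11: H-O = 19 → T
  i=12: M-I =  4 → E
  i=13: Q-V = 21 → V
  i=14: U-V = 25 → Z
  shifts repeat with period 7: ZVHUTEV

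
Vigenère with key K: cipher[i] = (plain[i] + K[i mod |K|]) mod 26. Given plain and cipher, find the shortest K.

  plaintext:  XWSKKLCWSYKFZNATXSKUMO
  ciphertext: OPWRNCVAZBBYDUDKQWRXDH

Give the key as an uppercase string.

  i= 0: O-X = 17 → R
  i= 1: P-W = 19 → T
  i= 2: W-S =  4 → E
  i= 3: R-K =  7 → H
  i= 4: N-K =  3 → D
  i= 5: C-L = 17 → R
  i= 6: V-C = 19 → T
  i= 7: A-W =  4 → E
  i= 8: Z-S =  7 → H
  i= 9: B-Y =  3 → D
  i=10: B-K = 17 → R
  i=11: Y-F = 19 → T
  i=12: D-Z =  4 → E
  i=13: U-N =  7 → H
  i=14: D-A =  3 → D
  i=15: K-T = 17 → R
  i=16: Q-X = 19 → T
  i=17: W-S =  4 → E
  i=18: R-K =  7 → H
  i=19: X-U =  3 → D
  i=20: D-M = 17 → R
  i=21: H-O = 19 → T
  shifts repeat with period 5: RTEHD

RTEHD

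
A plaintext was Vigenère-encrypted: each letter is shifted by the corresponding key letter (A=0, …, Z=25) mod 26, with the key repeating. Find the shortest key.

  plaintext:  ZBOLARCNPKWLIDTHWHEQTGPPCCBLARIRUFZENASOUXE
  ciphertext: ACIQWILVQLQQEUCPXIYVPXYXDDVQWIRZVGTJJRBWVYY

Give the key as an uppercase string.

  i= 0: A-Z =  1 → B
  i= 1: C-B =  1 → B
  i= 2: I-O = 20 → U
  i= 3: Q-L =  5 → F
  i= 4: W-A = 22 → W
  i= 5: I-R = 17 → R
  i= 6: L-C =  9 → J
  i= 7: V-N =  8 → I
  i= 8: Q-P =  1 → B
  i= 9: L-K =  1 → B
  i=10: Q-W = 20 → U
  i=11: Q-L =  5 → F
  i=12: E-I = 22 → W
  i=13: U-D = 17 → R
  i=14: C-T =  9 → J
  i=15: P-H =  8 → I
  i=16: X-W =  1 → B
  i=17: I-H =  1 → B
  i=18: Y-E = 20 → U
  i=19: V-Q =  5 → F
  i=20: P-T = 22 → W
  i=21: X-G = 17 → R
  i=22: Y-P =  9 → J
  i=23: X-P =  8 → I
  i=24: D-C =  1 → B
  i=25: D-C =  1 → B
  i=26: V-B = 20 → U
  i=27: Q-L =  5 → F
  i=28: W-A = 22 → W
  i=29: I-R = 17 → R
  i=30: R-I =  9 → J
  i=31: Z-R =  8 → I
  i=32: V-U =  1 → B
  i=33: G-F =  1 → B
  i=34: T-Z = 20 → U
  i=35: J-E =  5 → F
  i=36: J-N = 22 → W
  i=37: R-A = 17 → R
  i=38: B-S =  9 → J
  i=39: W-O =  8 → I
  i=40: V-U =  1 → B
  i=41: Y-X =  1 → B
  i=42: Y-E = 20 → U
  shifts repeat with period 8: BBUFWRJI

BBUFWRJI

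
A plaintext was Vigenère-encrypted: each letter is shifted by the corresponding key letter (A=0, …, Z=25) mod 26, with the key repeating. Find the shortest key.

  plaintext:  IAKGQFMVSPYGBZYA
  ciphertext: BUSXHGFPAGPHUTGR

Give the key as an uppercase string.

  i= 0: B-I = 19 → T
  i= 1: U-A = 20 → U
  i= 2: S-K =  8 → I
  i= 3: X-G = 17 → R
  i= 4: H-Q = 17 → R
  i= 5: G-F =  1 → B
  i= 6: F-M = 19 → T
  i= 7: P-V = 20 → U
  i= 8: A-S =  8 → I
  i= 9: G-P = 17 → R
  i=10: P-Y = 17 → R
  i=11: H-G =  1 → B
  i=12: U-B = 19 → T
  i=13: T-Z = 20 → U
  i=14: G-Y =  8 → I
  i=15: R-A = 17 → R
  shifts repeat with period 6: TUIRRB

TUIRRB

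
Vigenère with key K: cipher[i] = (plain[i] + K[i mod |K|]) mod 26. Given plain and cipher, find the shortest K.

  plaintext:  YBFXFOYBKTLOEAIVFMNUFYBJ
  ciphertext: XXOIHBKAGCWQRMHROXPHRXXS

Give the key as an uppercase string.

  i= 0: X-Y = 25 → Z
  i= 1: X-B = 22 → W
  i= 2: O-F =  9 → J
  i= 3: I-X = 11 → L
  i= 4: H-F =  2 → C
  i= 5: B-O = 13 → N
  i= 6: K-Y = 12 → M
  i= 7: A-B = 25 → Z
  i= 8: G-K = 22 → W
  i= 9: C-T =  9 → J
  i=10: W-L = 11 → L
  i=11: Q-O =  2 → C
  i=12: R-E = 13 → N
  i=13: M-A = 12 → M
  i=14: H-I = 25 → Z
  i=15: R-V = 22 → W
  i=16: O-F =  9 → J
  i=17: X-M = 11 → L
  i=18: P-N =  2 → C
  i=19: H-U = 13 → N
  i=20: R-F = 12 → M
  i=21: X-Y = 25 → Z
  i=22: X-B = 22 → W
  i=23: S-J =  9 → J
  shifts repeat with period 7: ZWJLCNM

ZWJLCNM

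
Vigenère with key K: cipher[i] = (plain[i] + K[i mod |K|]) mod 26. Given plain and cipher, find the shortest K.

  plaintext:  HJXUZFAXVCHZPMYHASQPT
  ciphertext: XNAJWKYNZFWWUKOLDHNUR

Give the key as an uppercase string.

QEDPXFY

  i= 0: X-H = 16 → Q
  i= 1: N-J =  4 → E
  i= 2: A-X =  3 → D
  i= 3: J-U = 15 → P
  i= 4: W-Z = 23 → X
  i= 5: K-F =  5 → F
  i= 6: Y-A = 24 → Y
  i= 7: N-X = 16 → Q
  i= 8: Z-V =  4 → E
  i= 9: F-C =  3 → D
  i=10: W-H = 15 → P
  i=11: W-Z = 23 → X
  i=12: U-P =  5 → F
  i=13: K-M = 24 → Y
  i=14: O-Y = 16 → Q
  i=15: L-H =  4 → E
  i=16: D-A =  3 → D
  i=17: H-S = 15 → P
  i=18: N-Q = 23 → X
  i=19: U-P =  5 → F
  i=20: R-T = 24 → Y
  shifts repeat with period 7: QEDPXFY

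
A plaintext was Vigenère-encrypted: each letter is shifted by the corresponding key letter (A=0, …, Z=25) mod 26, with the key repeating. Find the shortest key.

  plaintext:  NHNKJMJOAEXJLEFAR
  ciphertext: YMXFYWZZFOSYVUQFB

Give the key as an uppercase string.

LFKVPKQ

  i= 0: Y-N = 11 → L
  i= 1: M-H =  5 → F
  i= 2: X-N = 10 → K
  i= 3: F-K = 21 → V
  i= 4: Y-J = 15 → P
  i= 5: W-M = 10 → K
  i= 6: Z-J = 16 → Q
  i= 7: Z-O = 11 → L
  i= 8: F-A =  5 → F
  i= 9: O-E = 10 → K
  i=10: S-X = 21 → V
  i=11: Y-J = 15 → P
  i=12: V-L = 10 → K
  i=13: U-E = 16 → Q
  i=14: Q-F = 11 → L
  i=15: F-A =  5 → F
  i=16: B-R = 10 → K
  shifts repeat with period 7: LFKVPKQ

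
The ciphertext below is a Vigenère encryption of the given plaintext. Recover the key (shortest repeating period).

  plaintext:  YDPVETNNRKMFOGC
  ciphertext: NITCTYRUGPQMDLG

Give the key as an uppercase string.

  i= 0: N-Y = 15 → P
  i= 1: I-D =  5 → F
  i= 2: T-P =  4 → E
  i= 3: C-V =  7 → H
  i= 4: T-E = 15 → P
  i= 5: Y-T =  5 → F
  i= 6: R-N =  4 → E
  i= 7: U-N =  7 → H
  i= 8: G-R = 15 → P
  i= 9: P-K =  5 → F
  i=10: Q-M =  4 → E
  i=11: M-F =  7 → H
  i=12: D-O = 15 → P
  i=13: L-G =  5 → F
  i=14: G-C =  4 → E
  shifts repeat with period 4: PFEH

PFEH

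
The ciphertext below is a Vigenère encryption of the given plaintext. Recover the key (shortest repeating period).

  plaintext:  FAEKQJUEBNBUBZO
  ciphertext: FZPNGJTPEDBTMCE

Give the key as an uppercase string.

AZLDQ

  i= 0: F-F =  0 → A
  i= 1: Z-A = 25 → Z
  i= 2: P-E = 11 → L
  i= 3: N-K =  3 → D
  i= 4: G-Q = 16 → Q
  i= 5: J-J =  0 → A
  i= 6: T-U = 25 → Z
  i= 7: P-E = 11 → L
  i= 8: E-B =  3 → D
  i= 9: D-N = 16 → Q
  i=10: B-B =  0 → A
  i=11: T-U = 25 → Z
  i=12: M-B = 11 → L
  i=13: C-Z =  3 → D
  i=14: E-O = 16 → Q
  shifts repeat with period 5: AZLDQ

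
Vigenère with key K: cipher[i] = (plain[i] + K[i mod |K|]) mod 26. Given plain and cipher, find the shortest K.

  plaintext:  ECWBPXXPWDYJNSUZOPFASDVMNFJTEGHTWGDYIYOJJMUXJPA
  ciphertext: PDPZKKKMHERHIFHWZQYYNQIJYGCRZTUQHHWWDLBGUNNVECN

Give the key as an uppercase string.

  i= 0: P-E = 11 → L
  i= 1: D-C =  1 → B
  i= 2: P-W = 19 → T
  i= 3: Z-B = 24 → Y
  i= 4: K-P = 21 → V
  i= 5: K-X = 13 → N
  i= 6: K-X = 13 → N
  i= 7: M-P = 23 → X
  i= 8: H-W = 11 → L
  i= 9: E-D =  1 → B
  i=10: R-Y = 19 → T
  i=11: H-J = 24 → Y
  i=12: I-N = 21 → V
  i=13: F-S = 13 → N
  i=14: H-U = 13 → N
  i=15: W-Z = 23 → X
  i=16: Z-O = 11 → L
  i=17: Q-P =  1 → B
  i=18: Y-F = 19 → T
  i=19: Y-A = 24 → Y
  i=20: N-S = 21 → V
  i=21: Q-D = 13 → N
  i=22: I-V = 13 → N
  i=23: J-M = 23 → X
  i=24: Y-N = 11 → L
  i=25: G-F =  1 → B
  i=26: C-J = 19 → T
  i=27: R-T = 24 → Y
  i=28: Z-E = 21 → V
  i=29: T-G = 13 → N
  i=30: U-H = 13 → N
  i=31: Q-T = 23 → X
  i=32: H-W = 11 → L
  i=33: H-G =  1 → B
  i=34: W-D = 19 → T
  i=35: W-Y = 24 → Y
  i=36: D-I = 21 → V
  i=37: L-Y = 13 → N
  i=38: B-O = 13 → N
  i=39: G-J = 23 → X
  i=40: U-J = 11 → L
  i=41: N-M =  1 → B
  i=42: N-U = 19 → T
  i=43: V-X = 24 → Y
  i=44: E-J = 21 → V
  i=45: C-P = 13 → N
  i=46: N-A = 13 → N
  shifts repeat with period 8: LBTYVNNX

LBTYVNNX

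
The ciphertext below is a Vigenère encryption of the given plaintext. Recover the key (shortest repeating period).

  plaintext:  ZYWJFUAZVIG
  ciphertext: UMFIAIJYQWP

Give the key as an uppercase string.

VOJZ

  i= 0: U-Z = 21 → V
  i= 1: M-Y = 14 → O
  i= 2: F-W =  9 → J
  i= 3: I-J = 25 → Z
  i= 4: A-F = 21 → V
  i= 5: I-U = 14 → O
  i= 6: J-A =  9 → J
  i= 7: Y-Z = 25 → Z
  i= 8: Q-V = 21 → V
  i= 9: W-I = 14 → O
  i=10: P-G =  9 → J
  shifts repeat with period 4: VOJZ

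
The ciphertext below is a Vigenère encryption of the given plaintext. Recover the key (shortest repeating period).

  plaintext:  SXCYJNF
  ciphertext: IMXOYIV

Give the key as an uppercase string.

  i= 0: I-S = 16 → Q
  i= 1: M-X = 15 → P
  i= 2: X-C = 21 → V
  i= 3: O-Y = 16 → Q
  i= 4: Y-J = 15 → P
  i= 5: I-N = 21 → V
  i= 6: V-F = 16 → Q
  shifts repeat with period 3: QPV

QPV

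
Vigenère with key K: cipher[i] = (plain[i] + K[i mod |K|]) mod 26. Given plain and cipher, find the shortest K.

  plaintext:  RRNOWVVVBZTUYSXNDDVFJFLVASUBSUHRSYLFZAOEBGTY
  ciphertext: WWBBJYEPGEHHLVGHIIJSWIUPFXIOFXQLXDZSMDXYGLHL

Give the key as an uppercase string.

  i= 0: W-R =  5 → F
  i= 1: W-R =  5 → F
  i= 2: B-N = 14 → O
  i= 3: B-O = 13 → N
  i= 4: J-W = 13 → N
  i= 5: Y-V =  3 → D
  i= 6: E-V =  9 → J
  i= 7: P-V = 20 → U
  i= 8: G-B =  5 → F
  i= 9: E-Z =  5 → F
  i=10: H-T = 14 → O
  i=11: H-U = 13 → N
  i=12: L-Y = 13 → N
  i=13: V-S =  3 → D
  i=14: G-X =  9 → J
  i=15: H-N = 20 → U
  i=16: I-D =  5 → F
  i=17: I-D =  5 → F
  i=18: J-V = 14 → O
  i=19: S-F = 13 → N
  i=20: W-J = 13 → N
  i=21: I-F =  3 → D
  i=22: U-L =  9 → J
  i=23: P-V = 20 → U
  i=24: F-A =  5 → F
  i=25: X-S =  5 → F
  i=26: I-U = 14 → O
  i=27: O-B = 13 → N
  i=28: F-S = 13 → N
  i=29: X-U =  3 → D
  i=30: Q-H =  9 → J
  i=31: L-R = 20 → U
  i=32: X-S =  5 → F
  i=33: D-Y =  5 → F
  i=34: Z-L = 14 → O
  i=35: S-F = 13 → N
  i=36: M-Z = 13 → N
  i=37: D-A =  3 → D
  i=38: X-O =  9 → J
  i=39: Y-E = 20 → U
  i=40: G-B =  5 → F
  i=41: L-G =  5 → F
  i=42: H-T = 14 → O
  i=43: L-Y = 13 → N
  shifts repeat with period 8: FFONNDJU

FFONNDJU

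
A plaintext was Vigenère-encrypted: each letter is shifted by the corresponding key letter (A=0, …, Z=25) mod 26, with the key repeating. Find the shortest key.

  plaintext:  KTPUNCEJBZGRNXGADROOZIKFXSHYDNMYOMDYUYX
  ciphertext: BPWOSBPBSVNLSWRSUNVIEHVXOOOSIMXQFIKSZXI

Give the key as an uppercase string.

  i= 0: B-K = 17 → R
  i= 1: P-T = 22 → W
  i= 2: W-P =  7 → H
  i= 3: O-U = 20 → U
  i= 4: S-N =  5 → F
  i= 5: B-C = 25 → Z
  i= 6: P-E = 11 → L
  i= 7: B-J = 18 → S
  i= 8: S-B = 17 → R
  i= 9: V-Z = 22 → W
  i=10: N-G =  7 → H
  i=11: L-R = 20 → U
  i=12: S-N =  5 → F
  i=13: W-X = 25 → Z
  i=14: R-G = 11 → L
  i=15: S-A = 18 → S
  i=16: U-D = 17 → R
  i=17: N-R = 22 → W
  i=18: V-O =  7 → H
  i=19: I-O = 20 → U
  i=20: E-Z =  5 → F
  i=21: H-I = 25 → Z
  i=22: V-K = 11 → L
  i=23: X-F = 18 → S
  i=24: O-X = 17 → R
  i=25: O-S = 22 → W
  i=26: O-H =  7 → H
  i=27: S-Y = 20 → U
  i=28: I-D =  5 → F
  i=29: M-N = 25 → Z
  i=30: X-M = 11 → L
  i=31: Q-Y = 18 → S
  i=32: F-O = 17 → R
  i=33: I-M = 22 → W
  i=34: K-D =  7 → H
  i=35: S-Y = 20 → U
  i=36: Z-U =  5 → F
  i=37: X-Y = 25 → Z
  i=38: I-X = 11 → L
  shifts repeat with period 8: RWHUFZLS

RWHUFZLS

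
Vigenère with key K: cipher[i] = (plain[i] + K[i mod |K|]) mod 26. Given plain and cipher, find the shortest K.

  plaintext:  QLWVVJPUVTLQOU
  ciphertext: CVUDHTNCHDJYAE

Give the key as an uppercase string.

MKYI

  i= 0: C-Q = 12 → M
  i= 1: V-L = 10 → K
  i= 2: U-W = 24 → Y
  i= 3: D-V =  8 → I
  i= 4: H-V = 12 → M
  i= 5: T-J = 10 → K
  i= 6: N-P = 24 → Y
  i= 7: C-U =  8 → I
  i= 8: H-V = 12 → M
  i= 9: D-T = 10 → K
  i=10: J-L = 24 → Y
  i=11: Y-Q =  8 → I
  i=12: A-O = 12 → M
  i=13: E-U = 10 → K
  shifts repeat with period 4: MKYI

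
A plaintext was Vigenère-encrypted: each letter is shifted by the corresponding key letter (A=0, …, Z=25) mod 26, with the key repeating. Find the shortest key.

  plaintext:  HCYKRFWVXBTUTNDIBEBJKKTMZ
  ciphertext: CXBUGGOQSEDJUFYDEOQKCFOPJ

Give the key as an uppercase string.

  i= 0: C-H = 21 → V
  i= 1: X-C = 21 → V
  i= 2: B-Y =  3 → D
  i= 3: U-K = 10 → K
  i= 4: G-R = 15 → P
  i= 5: G-F =  1 → B
  i= 6: O-W = 18 → S
  i= 7: Q-V = 21 → V
  i= 8: S-X = 21 → V
  i= 9: E-B =  3 → D
  i=10: D-T = 10 → K
  i=11: J-U = 15 → P
  i=12: U-T =  1 → B
  i=13: F-N = 18 → S
  i=14: Y-D = 21 → V
  i=15: D-I = 21 → V
  i=16: E-B =  3 → D
  i=17: O-E = 10 → K
  i=18: Q-B = 15 → P
  i=19: K-J =  1 → B
  i=20: C-K = 18 → S
  i=21: F-K = 21 → V
  i=22: O-T = 21 → V
  i=23: P-M =  3 → D
  i=24: J-Z = 10 → K
  shifts repeat with period 7: VVDKPBS

VVDKPBS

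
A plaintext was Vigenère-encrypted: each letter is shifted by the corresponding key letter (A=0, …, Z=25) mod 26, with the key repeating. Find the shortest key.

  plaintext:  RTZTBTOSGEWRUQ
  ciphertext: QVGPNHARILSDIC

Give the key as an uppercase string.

ZCHWMOM

  i= 0: Q-R = 25 → Z
  i= 1: V-T =  2 → C
  i= 2: G-Z =  7 → H
  i= 3: P-T = 22 → W
  i= 4: N-B = 12 → M
  i= 5: H-T = 14 → O
  i= 6: A-O = 12 → M
  i= 7: R-S = 25 → Z
  i= 8: I-G =  2 → C
  i= 9: L-E =  7 → H
  i=10: S-W = 22 → W
  i=11: D-R = 12 → M
  i=12: I-U = 14 → O
  i=13: C-Q = 12 → M
  shifts repeat with period 7: ZCHWMOM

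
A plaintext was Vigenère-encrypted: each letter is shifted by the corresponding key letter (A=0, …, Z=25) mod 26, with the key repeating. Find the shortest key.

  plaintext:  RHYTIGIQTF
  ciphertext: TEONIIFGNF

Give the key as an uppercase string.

CXQUA

  i= 0: T-R =  2 → C
  i= 1: E-H = 23 → X
  i= 2: O-Y = 16 → Q
  i= 3: N-T = 20 → U
  i= 4: I-I =  0 → A
  i= 5: I-G =  2 → C
  i= 6: F-I = 23 → X
  i= 7: G-Q = 16 → Q
  i= 8: N-T = 20 → U
  i= 9: F-F =  0 → A
  shifts repeat with period 5: CXQUA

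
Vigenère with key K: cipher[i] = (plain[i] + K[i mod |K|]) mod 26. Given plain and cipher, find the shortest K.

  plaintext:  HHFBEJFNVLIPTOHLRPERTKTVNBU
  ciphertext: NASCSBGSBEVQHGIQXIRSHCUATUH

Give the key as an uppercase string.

GTNBOSBF

  i= 0: N-H =  6 → G
  i= 1: A-H = 19 → T
  i= 2: S-F = 13 → N
  i= 3: C-B =  1 → B
  i= 4: S-E = 14 → O
  i= 5: B-J = 18 → S
  i= 6: G-F =  1 → B
  i= 7: S-N =  5 → F
  i= 8: B-V =  6 → G
  i= 9: E-L = 19 → T
  i=10: V-I = 13 → N
  i=11: Q-P =  1 → B
  i=12: H-T = 14 → O
  i=13: G-O = 18 → S
  i=14: I-H =  1 → B
  i=15: Q-L =  5 → F
  i=16: X-R =  6 → G
  i=17: I-P = 19 → T
  i=18: R-E = 13 → N
  i=19: S-R =  1 → B
  i=20: H-T = 14 → O
  i=21: C-K = 18 → S
  i=22: U-T =  1 → B
  i=23: A-V =  5 → F
  i=24: T-N =  6 → G
  i=25: U-B = 19 → T
  i=26: H-U = 13 → N
  shifts repeat with period 8: GTNBOSBF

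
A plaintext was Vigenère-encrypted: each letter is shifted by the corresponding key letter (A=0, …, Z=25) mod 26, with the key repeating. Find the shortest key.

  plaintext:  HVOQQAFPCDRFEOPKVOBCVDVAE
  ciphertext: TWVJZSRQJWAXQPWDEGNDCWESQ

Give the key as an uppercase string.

MBHTJS

  i= 0: T-H = 12 → M
  i= 1: W-V =  1 → B
  i= 2: V-O =  7 → H
  i= 3: J-Q = 19 → T
  i= 4: Z-Q =  9 → J
  i= 5: S-A = 18 → S
  i= 6: R-F = 12 → M
  i= 7: Q-P =  1 → B
  i= 8: J-C =  7 → H
  i= 9: W-D = 19 → T
  i=10: A-R =  9 → J
  i=11: X-F = 18 → S
  i=12: Q-E = 12 → M
  i=13: P-O =  1 → B
  i=14: W-P =  7 → H
  i=15: D-K = 19 → T
  i=16: E-V =  9 → J
  i=17: G-O = 18 → S
  i=18: N-B = 12 → M
  i=19: D-C =  1 → B
  i=20: C-V =  7 → H
  i=21: W-D = 19 → T
  i=22: E-V =  9 → J
  i=23: S-A = 18 → S
  i=24: Q-E = 12 → M
  shifts repeat with period 6: MBHTJS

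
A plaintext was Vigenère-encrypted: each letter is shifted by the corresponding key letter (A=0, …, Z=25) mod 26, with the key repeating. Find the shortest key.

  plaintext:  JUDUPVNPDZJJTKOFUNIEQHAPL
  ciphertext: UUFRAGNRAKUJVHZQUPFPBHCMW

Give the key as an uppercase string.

  i= 0: U-J = 11 → L
  i= 1: U-U =  0 → A
  i= 2: F-D =  2 → C
  i= 3: R-U = 23 → X
  i= 4: A-P = 11 → L
  i= 5: G-V = 11 → L
  i= 6: N-N =  0 → A
  i= 7: R-P =  2 → C
  i= 8: A-D = 23 → X
  i= 9: K-Z = 11 → L
  i=10: U-J = 11 → L
  i=11: J-J =  0 → A
  i=12: V-T =  2 → C
  i=13: H-K = 23 → X
  i=14: Z-O = 11 → L
  i=15: Q-F = 11 → L
  i=16: U-U =  0 → A
  i=17: P-N =  2 → C
  i=18: F-I = 23 → X
  i=19: P-E = 11 → L
  i=20: B-Q = 11 → L
  i=21: H-H =  0 → A
  i=22: C-A =  2 → C
  i=23: M-P = 23 → X
  i=24: W-L = 11 → L
  shifts repeat with period 5: LACXL

LACXL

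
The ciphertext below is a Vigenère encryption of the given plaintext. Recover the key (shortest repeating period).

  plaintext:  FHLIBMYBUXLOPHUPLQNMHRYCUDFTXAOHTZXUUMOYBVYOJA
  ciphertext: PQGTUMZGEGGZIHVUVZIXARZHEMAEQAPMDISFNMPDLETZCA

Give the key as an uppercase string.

  i= 0: P-F = 10 → K
  i= 1: Q-H =  9 → J
  i= 2: G-L = 21 → V
  i= 3: T-I = 11 → L
  i= 4: U-B = 19 → T
  i= 5: M-M =  0 → A
  i= 6: Z-Y =  1 → B
  i= 7: G-B =  5 → F
  i= 8: E-U = 10 → K
  i= 9: G-X =  9 → J
  i=10: G-L = 21 → V
  i=11: Z-O = 11 → L
  i=12: I-P = 19 → T
  i=13: H-H =  0 → A
  i=14: V-U =  1 → B
  i=15: U-P =  5 → F
  i=16: V-L = 10 → K
  i=17: Z-Q =  9 → J
  i=18: I-N = 21 → V
  i=19: X-M = 11 → L
  i=20: A-H = 19 → T
  i=21: R-R =  0 → A
  i=22: Z-Y =  1 → B
  i=23: H-C =  5 → F
  i=24: E-U = 10 → K
  i=25: M-D =  9 → J
  i=26: A-F = 21 → V
  i=27: E-T = 11 → L
  i=28: Q-X = 19 → T
  i=29: A-A =  0 → A
  i=30: P-O =  1 → B
  i=31: M-H =  5 → F
  i=32: D-T = 10 → K
  i=33: I-Z =  9 → J
  i=34: S-X = 21 → V
  i=35: F-U = 11 → L
  i=36: N-U = 19 → T
  i=37: M-M =  0 → A
  i=38: P-O =  1 → B
  i=39: D-Y =  5 → F
  i=40: L-B = 10 → K
  i=41: E-V =  9 → J
  i=42: T-Y = 21 → V
  i=43: Z-O = 11 → L
  i=44: C-J = 19 → T
  i=45: A-A =  0 → A
  shifts repeat with period 8: KJVLTABF

KJVLTABF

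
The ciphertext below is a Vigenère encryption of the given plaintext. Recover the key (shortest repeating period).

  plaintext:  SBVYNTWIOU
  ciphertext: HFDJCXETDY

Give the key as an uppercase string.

  i= 0: H-S = 15 → P
  i= 1: F-B =  4 → E
  i= 2: D-V =  8 → I
  i= 3: J-Y = 11 → L
  i= 4: C-N = 15 → P
  i= 5: X-T =  4 → E
  i= 6: E-W =  8 → I
  i= 7: T-I = 11 → L
  i= 8: D-O = 15 → P
  i= 9: Y-U =  4 → E
  shifts repeat with period 4: PEIL

PEIL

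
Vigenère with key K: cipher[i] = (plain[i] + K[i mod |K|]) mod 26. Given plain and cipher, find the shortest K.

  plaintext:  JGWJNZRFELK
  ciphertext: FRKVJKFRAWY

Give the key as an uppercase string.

  i= 0: F-J = 22 → W
  i= 1: R-G = 11 → L
  i= 2: K-W = 14 → O
  i= 3: V-J = 12 → M
  i= 4: J-N = 22 → W
  i= 5: K-Z = 11 → L
  i= 6: F-R = 14 → O
  i= 7: R-F = 12 → M
  i= 8: A-E = 22 → W
  i= 9: W-L = 11 → L
  i=10: Y-K = 14 → O
  shifts repeat with period 4: WLOM

WLOM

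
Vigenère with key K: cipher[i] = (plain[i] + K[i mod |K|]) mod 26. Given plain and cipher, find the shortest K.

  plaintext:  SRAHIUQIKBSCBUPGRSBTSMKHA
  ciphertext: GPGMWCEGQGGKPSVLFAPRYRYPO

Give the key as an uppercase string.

  i= 0: G-S = 14 → O
  i= 1: P-R = 24 → Y
  i= 2: G-A =  6 → G
  i= 3: M-H =  5 → F
  i= 4: W-I = 14 → O
  i= 5: C-U =  8 → I
  i= 6: E-Q = 14 → O
  i= 7: G-I = 24 → Y
  i= 8: Q-K =  6 → G
  i= 9: G-B =  5 → F
  i=10: G-S = 14 → O
  i=11: K-C =  8 → I
  i=12: P-B = 14 → O
  i=13: S-U = 24 → Y
  i=14: V-P =  6 → G
  i=15: L-G =  5 → F
  i=16: F-R = 14 → O
  i=17: A-S =  8 → I
  i=18: P-B = 14 → O
  i=19: R-T = 24 → Y
  i=20: Y-S =  6 → G
  i=21: R-M =  5 → F
  i=22: Y-K = 14 → O
  i=23: P-H =  8 → I
  i=24: O-A = 14 → O
  shifts repeat with period 6: OYGFOI

OYGFOI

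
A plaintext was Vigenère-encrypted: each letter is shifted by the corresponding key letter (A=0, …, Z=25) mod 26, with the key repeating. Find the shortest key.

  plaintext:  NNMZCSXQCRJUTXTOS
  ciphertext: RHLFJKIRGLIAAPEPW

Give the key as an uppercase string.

EUZGHSLB

  i= 0: R-N =  4 → E
  i= 1: H-N = 20 → U
  i= 2: L-M = 25 → Z
  i= 3: F-Z =  6 → G
  i= 4: J-C =  7 → H
  i= 5: K-S = 18 → S
  i= 6: I-X = 11 → L
  i= 7: R-Q =  1 → B
  i= 8: G-C =  4 → E
  i= 9: L-R = 20 → U
  i=10: I-J = 25 → Z
  i=11: A-U =  6 → G
  i=12: A-T =  7 → H
  i=13: P-X = 18 → S
  i=14: E-T = 11 → L
  i=15: P-O =  1 → B
  i=16: W-S =  4 → E
  shifts repeat with period 8: EUZGHSLB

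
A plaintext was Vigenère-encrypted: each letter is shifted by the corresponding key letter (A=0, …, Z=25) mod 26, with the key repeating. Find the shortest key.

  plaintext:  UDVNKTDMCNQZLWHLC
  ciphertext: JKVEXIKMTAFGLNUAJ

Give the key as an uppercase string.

  i= 0: J-U = 15 → P
  i= 1: K-D =  7 → H
  i= 2: V-V =  0 → A
  i= 3: E-N = 17 → R
  i= 4: X-K = 13 → N
  i= 5: I-T = 15 → P
  i= 6: K-D =  7 → H
  i= 7: M-M =  0 → A
  i= 8: T-C = 17 → R
  i= 9: A-N = 13 → N
  i=10: F-Q = 15 → P
  i=11: G-Z =  7 → H
  i=12: L-L =  0 → A
  i=13: N-W = 17 → R
  i=14: U-H = 13 → N
  i=15: A-L = 15 → P
  i=16: J-C =  7 → H
  shifts repeat with period 5: PHARN

PHARN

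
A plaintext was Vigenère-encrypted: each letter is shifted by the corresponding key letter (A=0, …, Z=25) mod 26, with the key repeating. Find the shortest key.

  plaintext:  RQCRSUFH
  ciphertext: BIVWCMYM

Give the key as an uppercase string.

KSTF

  i= 0: B-R = 10 → K
  i= 1: I-Q = 18 → S
  i= 2: V-C = 19 → T
  i= 3: W-R =  5 → F
  i= 4: C-S = 10 → K
  i= 5: M-U = 18 → S
  i= 6: Y-F = 19 → T
  i= 7: M-H =  5 → F
  shifts repeat with period 4: KSTF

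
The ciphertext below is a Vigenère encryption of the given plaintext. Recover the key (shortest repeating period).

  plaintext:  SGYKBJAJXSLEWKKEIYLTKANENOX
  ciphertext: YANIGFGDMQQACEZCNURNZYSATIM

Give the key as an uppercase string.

  i= 0: Y-S =  6 → G
  i= 1: A-G = 20 → U
  i= 2: N-Y = 15 → P
  i= 3: I-K = 24 → Y
  i= 4: G-B =  5 → F
  i= 5: F-J = 22 → W
  i= 6: G-A =  6 → G
  i= 7: D-J = 20 → U
  i= 8: M-X = 15 → P
  i= 9: Q-S = 24 → Y
  i=10: Q-L =  5 → F
  i=11: A-E = 22 → W
  i=12: C-W =  6 → G
  i=13: E-K = 20 → U
  i=14: Z-K = 15 → P
  i=15: C-E = 24 → Y
  i=16: N-I =  5 → F
  i=17: U-Y = 22 → W
  i=18: R-L =  6 → G
  i=19: N-T = 20 → U
  i=20: Z-K = 15 → P
  i=21: Y-A = 24 → Y
  i=22: S-N =  5 → F
  i=23: A-E = 22 → W
  i=24: T-N =  6 → G
  i=25: I-O = 20 → U
  i=26: M-X = 15 → P
  shifts repeat with period 6: GUPYFW

GUPYFW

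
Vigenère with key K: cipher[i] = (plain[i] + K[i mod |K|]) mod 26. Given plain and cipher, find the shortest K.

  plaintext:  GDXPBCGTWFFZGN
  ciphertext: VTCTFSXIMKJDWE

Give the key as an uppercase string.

  i= 0: V-G = 15 → P
  i= 1: T-D = 16 → Q
  i= 2: C-X =  5 → F
  i= 3: T-P =  4 → E
  i= 4: F-B =  4 → E
  i= 5: S-C = 16 → Q
  i= 6: X-G = 17 → R
  i= 7: I-T = 15 → P
  i= 8: M-W = 16 → Q
  i= 9: K-F =  5 → F
  i=10: J-F =  4 → E
  i=11: D-Z =  4 → E
  i=12: W-G = 16 → Q
  i=13: E-N = 17 → R
  shifts repeat with period 7: PQFEEQR

PQFEEQR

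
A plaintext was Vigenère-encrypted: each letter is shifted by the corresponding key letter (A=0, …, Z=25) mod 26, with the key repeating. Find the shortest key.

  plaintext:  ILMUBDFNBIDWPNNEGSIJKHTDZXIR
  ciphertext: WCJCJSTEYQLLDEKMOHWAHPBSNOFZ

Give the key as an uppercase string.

ORXIIP

  i= 0: W-I = 14 → O
  i= 1: C-L = 17 → R
  i= 2: J-M = 23 → X
  i= 3: C-U =  8 → I
  i= 4: J-B =  8 → I
  i= 5: S-D = 15 → P
  i= 6: T-F = 14 → O
  i= 7: E-N = 17 → R
  i= 8: Y-B = 23 → X
  i= 9: Q-I =  8 → I
  i=10: L-D =  8 → I
  i=11: L-W = 15 → P
  i=12: D-P = 14 → O
  i=13: E-N = 17 → R
  i=14: K-N = 23 → X
  i=15: M-E =  8 → I
  i=16: O-G =  8 → I
  i=17: H-S = 15 → P
  i=18: W-I = 14 → O
  i=19: A-J = 17 → R
  i=20: H-K = 23 → X
  i=21: P-H =  8 → I
  i=22: B-T =  8 → I
  i=23: S-D = 15 → P
  i=24: N-Z = 14 → O
  i=25: O-X = 17 → R
  i=26: F-I = 23 → X
  i=27: Z-R =  8 → I
  shifts repeat with period 6: ORXIIP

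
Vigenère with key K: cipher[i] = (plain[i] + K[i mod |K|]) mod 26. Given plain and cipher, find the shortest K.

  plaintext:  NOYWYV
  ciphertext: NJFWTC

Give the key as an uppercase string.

AVH

  i= 0: N-N =  0 → A
  i= 1: J-O = 21 → V
  i= 2: F-Y =  7 → H
  i= 3: W-W =  0 → A
  i= 4: T-Y = 21 → V
  i= 5: C-V =  7 → H
  shifts repeat with period 3: AVH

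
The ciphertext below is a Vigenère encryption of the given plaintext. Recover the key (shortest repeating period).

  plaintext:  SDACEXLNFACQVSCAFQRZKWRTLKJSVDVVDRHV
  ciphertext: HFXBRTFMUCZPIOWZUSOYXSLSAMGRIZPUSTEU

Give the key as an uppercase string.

  i= 0: H-S = 15 → P
  i= 1: F-D =  2 → C
  i= 2: X-A = 23 → X
  i= 3: B-C = 25 → Z
  i= 4: R-E = 13 → N
  i= 5: T-X = 22 → W
  i= 6: F-L = 20 → U
  i= 7: M-N = 25 → Z
  i= 8: U-F = 15 → P
  i= 9: C-A =  2 → C
  i=10: Z-C = 23 → X
  i=11: P-Q = 25 → Z
  i=12: I-V = 13 → N
  i=13: O-S = 22 → W
  i=14: W-C = 20 → U
  i=15: Z-A = 25 → Z
  i=16: U-F = 15 → P
  i=17: S-Q =  2 → C
  i=18: O-R = 23 → X
  i=19: Y-Z = 25 → Z
  i=20: X-K = 13 → N
  i=21: S-W = 22 → W
  i=22: L-R = 20 → U
  i=23: S-T = 25 → Z
  i=24: A-L = 15 → P
  i=25: M-K =  2 → C
  i=26: G-J = 23 → X
  i=27: R-S = 25 → Z
  i=28: I-V = 13 → N
  i=29: Z-D = 22 → W
  i=30: P-V = 20 → U
  i=31: U-V = 25 → Z
  i=32: S-D = 15 → P
  i=33: T-R =  2 → C
  i=34: E-H = 23 → X
  i=35: U-V = 25 → Z
  shifts repeat with period 8: PCXZNWUZ

PCXZNWUZ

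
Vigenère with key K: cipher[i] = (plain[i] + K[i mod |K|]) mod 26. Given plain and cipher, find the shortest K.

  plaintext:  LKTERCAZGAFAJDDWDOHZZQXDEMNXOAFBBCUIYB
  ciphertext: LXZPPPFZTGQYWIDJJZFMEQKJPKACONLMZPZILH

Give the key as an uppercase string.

ANGLYNF

  i= 0: L-L =  0 → A
  i= 1: X-K = 13 → N
  i= 2: Z-T =  6 → G
  i= 3: P-E = 11 → L
  i= 4: P-R = 24 → Y
  i= 5: P-C = 13 → N
  i= 6: F-A =  5 → F
  i= 7: Z-Z =  0 → A
  i= 8: T-G = 13 → N
  i= 9: G-A =  6 → G
  i=10: Q-F = 11 → L
  i=11: Y-A = 24 → Y
  i=12: W-J = 13 → N
  i=13: I-D =  5 → F
  i=14: D-D =  0 → A
  i=15: J-W = 13 → N
  i=16: J-D =  6 → G
  i=17: Z-O = 11 → L
  i=18: F-H = 24 → Y
  i=19: M-Z = 13 → N
  i=20: E-Z =  5 → F
  i=21: Q-Q =  0 → A
  i=22: K-X = 13 → N
  i=23: J-D =  6 → G
  i=24: P-E = 11 → L
  i=25: K-M = 24 → Y
  i=26: A-N = 13 → N
  i=27: C-X =  5 → F
  i=28: O-O =  0 → A
  i=29: N-A = 13 → N
  i=30: L-F =  6 → G
  i=31: M-B = 11 → L
  i=32: Z-B = 24 → Y
  i=33: P-C = 13 → N
  i=34: Z-U =  5 → F
  i=35: I-I =  0 → A
  i=36: L-Y = 13 → N
  i=37: H-B =  6 → G
  shifts repeat with period 7: ANGLYNF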